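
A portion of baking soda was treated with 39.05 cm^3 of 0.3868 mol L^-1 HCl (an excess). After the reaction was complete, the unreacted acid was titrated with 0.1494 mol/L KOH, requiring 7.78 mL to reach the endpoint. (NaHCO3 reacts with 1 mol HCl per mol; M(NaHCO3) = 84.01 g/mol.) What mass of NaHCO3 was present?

1.17 g

Total n(HCl) added = 0.3868 x 0.03905 = 0.01510 mol.
n(KOH) used = 0.1494 x 0.007780 = 0.001162 mol, which equals the excess n(HCl).
So n(HCl) consumed by the sample = 0.01510 - 0.001162 = 0.01394 mol.
n(NaHCO3) = 0.01394 / 1 = 0.01394 mol.
mass = 0.01394 mol x 84.01 g/mol = 1.17 g.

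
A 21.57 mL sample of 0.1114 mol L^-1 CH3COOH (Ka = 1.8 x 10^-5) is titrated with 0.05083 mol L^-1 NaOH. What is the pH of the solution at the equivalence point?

8.64

n(CH3COOH) = 0.1114 x 0.02157 = 0.002403 mol; V(NaOH) at equivalence = 0.002403/0.05083 = 0.04727 L.
At equivalence all the acid is converted to CH3COO-; total volume = 0.02157 + 0.04727 = 0.06884 L, so [CH3COO-] = 0.002403/0.06884 = 0.03490 M.
Kb = Kw/Ka = 1.0e-14 / 1.8 x 10^-5 = 5.56e-10.
[OH^-] = sqrt(Kb x [CH3COO-]) = sqrt(5.56e-10 x 0.03490) = 4.40e-6 M.
pOH = 5.36, so pH = 14.00 - 5.36 = 8.64.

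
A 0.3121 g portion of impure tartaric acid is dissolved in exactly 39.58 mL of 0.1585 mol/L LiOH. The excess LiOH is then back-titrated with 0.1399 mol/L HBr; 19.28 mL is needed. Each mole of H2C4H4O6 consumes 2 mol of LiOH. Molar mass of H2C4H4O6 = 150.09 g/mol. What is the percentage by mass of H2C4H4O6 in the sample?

86.0%

Total n(LiOH) added = 0.1585 x 0.03958 = 0.006273 mol.
n(HBr) used = 0.1399 x 0.01928 = 0.002697 mol, which equals the excess n(LiOH).
So n(LiOH) consumed by the sample = 0.006273 - 0.002697 = 0.003576 mol.
n(H2C4H4O6) = 0.003576 / 2 = 0.001788 mol.
mass H2C4H4O6 = 0.001788 x 150.09 = 0.2684 g, so %H2C4H4O6 = 0.2684/0.3121 x 100 = 86.0%.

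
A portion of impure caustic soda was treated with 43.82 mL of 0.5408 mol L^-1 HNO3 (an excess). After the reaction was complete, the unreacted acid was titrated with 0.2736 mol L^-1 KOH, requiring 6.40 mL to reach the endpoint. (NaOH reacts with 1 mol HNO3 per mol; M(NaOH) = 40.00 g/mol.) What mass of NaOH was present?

Total n(HNO3) added = 0.5408 x 0.04382 = 0.02370 mol.
n(KOH) used = 0.2736 x 0.006400 = 0.001751 mol, which equals the excess n(HNO3).
So n(HNO3) consumed by the sample = 0.02370 - 0.001751 = 0.02195 mol.
n(NaOH) = 0.02195 / 1 = 0.02195 mol.
mass = 0.02195 mol x 40.00 g/mol = 0.878 g.

0.878 g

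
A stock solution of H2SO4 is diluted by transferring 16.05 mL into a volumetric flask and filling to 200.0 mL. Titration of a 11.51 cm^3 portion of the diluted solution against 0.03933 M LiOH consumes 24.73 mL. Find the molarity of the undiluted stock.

0.526 M

n(LiOH) = 0.03933 x 0.02473 = 0.0009726 mol.
n(H2SO4) in the aliquot = 0.0009726 x 1/2 = 0.0004863 mol.
[diluted H2SO4] = 0.0004863 / 0.01151 = 0.04225 M.
Dilution factor = 200.0/16.05 = 12.46, so [stock] = 0.04225 x 12.46 = 0.526 M.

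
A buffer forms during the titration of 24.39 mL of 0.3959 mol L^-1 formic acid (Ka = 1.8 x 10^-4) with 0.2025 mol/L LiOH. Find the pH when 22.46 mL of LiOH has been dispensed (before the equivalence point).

3.69

Initial n(HCOOH) = 0.3959 x 0.02439 = 0.009656 mol.
n(LiOH) added = 0.2025 x 0.02246 = 0.004548 mol, converting that many moles of HCOOH to HCOO-.
Remaining n(HCOOH) = 0.005108 mol; n(HCOO-) = 0.004548 mol.
By Henderson-Hasselbalch, pH = pKa + log([A^-]/[HA]) = 3.74 + log(0.004548/0.005108) = 3.74 + (-0.05) = 3.69.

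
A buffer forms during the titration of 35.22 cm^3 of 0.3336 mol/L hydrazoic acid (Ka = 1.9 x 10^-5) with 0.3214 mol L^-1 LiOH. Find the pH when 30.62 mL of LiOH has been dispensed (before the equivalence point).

5.43

Initial n(HN3) = 0.3336 x 0.03522 = 0.01175 mol.
n(LiOH) added = 0.3214 x 0.03062 = 0.009841 mol, converting that many moles of HN3 to N3-.
Remaining n(HN3) = 0.001908 mol; n(N3-) = 0.009841 mol.
By Henderson-Hasselbalch, pH = pKa + log([A^-]/[HA]) = 4.72 + log(0.009841/0.001908) = 4.72 + (+0.71) = 5.43.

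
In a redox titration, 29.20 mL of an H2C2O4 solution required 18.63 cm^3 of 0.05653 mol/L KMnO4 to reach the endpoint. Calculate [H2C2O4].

n(KMnO4) = 0.05653 x 0.01863 = 0.001053 mol.
From the balanced equation, 2 mol KMnO4 reacts with 5 mol H2C2O4, so n(H2C2O4) = 0.001053 x 5/2 = 0.002633 mol.
[H2C2O4] = 0.002633 / 0.02920 L = 0.0902 M.

0.0902 M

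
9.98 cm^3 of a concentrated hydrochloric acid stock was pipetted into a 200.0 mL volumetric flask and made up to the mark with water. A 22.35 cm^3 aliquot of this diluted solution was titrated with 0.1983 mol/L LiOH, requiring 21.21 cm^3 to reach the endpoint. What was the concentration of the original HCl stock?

3.77 M

n(LiOH) = 0.1983 x 0.02121 = 0.004206 mol.
n(HCl) in the aliquot = 0.004206 mol.
[diluted HCl] = 0.004206 / 0.02235 = 0.1882 M.
Dilution factor = 200.0/9.980 = 20.04, so [stock] = 0.1882 x 20.04 = 3.77 M.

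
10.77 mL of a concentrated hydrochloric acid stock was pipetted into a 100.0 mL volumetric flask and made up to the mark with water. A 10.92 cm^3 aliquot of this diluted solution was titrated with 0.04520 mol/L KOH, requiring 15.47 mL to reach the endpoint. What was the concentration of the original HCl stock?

n(KOH) = 0.04520 x 0.01547 = 0.0006992 mol.
n(HCl) in the aliquot = 0.0006992 mol.
[diluted HCl] = 0.0006992 / 0.01092 = 0.06403 M.
Dilution factor = 100.0/10.77 = 9.285, so [stock] = 0.06403 x 9.285 = 0.595 M.

0.595 M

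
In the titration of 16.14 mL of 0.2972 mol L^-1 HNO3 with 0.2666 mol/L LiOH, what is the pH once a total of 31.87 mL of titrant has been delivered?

n(acid) = 0.2972 x 0.01614 = 0.004797 mol; n(LiOH) added = 0.2666 x 0.03187 = 0.008497 mol.
Base is in excess by 0.008497 - 0.004797 = 0.003700 mol in a total volume of 0.04801 L.
[OH^-] = 0.003700/0.04801 = 0.07706 M, so pOH = 1.11 and pH = 14.00 - 1.11 = 12.89.

12.89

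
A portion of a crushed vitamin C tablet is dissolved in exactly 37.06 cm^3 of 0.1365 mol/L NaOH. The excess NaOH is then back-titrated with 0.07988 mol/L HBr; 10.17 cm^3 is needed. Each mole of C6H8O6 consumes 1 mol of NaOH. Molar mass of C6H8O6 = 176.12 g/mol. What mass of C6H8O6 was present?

Total n(NaOH) added = 0.1365 x 0.03706 = 0.005059 mol.
n(HBr) used = 0.07988 x 0.01017 = 0.0008124 mol, which equals the excess n(NaOH).
So n(NaOH) consumed by the sample = 0.005059 - 0.0008124 = 0.004246 mol.
n(C6H8O6) = 0.004246 / 1 = 0.004246 mol.
mass = 0.004246 mol x 176.12 g/mol = 0.748 g.

0.748 g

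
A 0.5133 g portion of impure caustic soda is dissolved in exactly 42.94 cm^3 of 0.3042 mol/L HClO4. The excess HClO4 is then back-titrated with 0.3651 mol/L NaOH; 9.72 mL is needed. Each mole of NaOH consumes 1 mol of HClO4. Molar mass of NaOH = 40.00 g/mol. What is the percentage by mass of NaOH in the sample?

Total n(HClO4) added = 0.3042 x 0.04294 = 0.01306 mol.
n(NaOH) used = 0.3651 x 0.009720 = 0.003549 mol, which equals the excess n(HClO4).
So n(HClO4) consumed by the sample = 0.01306 - 0.003549 = 0.009514 mol.
n(NaOH) = 0.009514 / 1 = 0.009514 mol.
mass NaOH = 0.009514 x 40.00 = 0.3805 g, so %NaOH = 0.3805/0.5133 x 100 = 74.1%.

74.1%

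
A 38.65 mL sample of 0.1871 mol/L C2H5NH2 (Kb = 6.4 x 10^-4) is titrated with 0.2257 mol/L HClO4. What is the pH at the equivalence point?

5.90

n(C2H5NH2) = 0.1871 x 0.03865 = 0.007231 mol; V(HClO4) at equivalence = 0.007231/0.2257 = 0.03204 L.
At equivalence the base is fully converted to C2H5NH3+; total volume = 0.07069 L, so [C2H5NH3+] = 0.007231/0.07069 = 0.1023 M.
Ka(C2H5NH3+) = Kw/Kb = 1.0e-14 / 6.4 x 10^-4 = 1.56e-11.
[H^+] = sqrt(Ka x [C2H5NH3+]) = sqrt(1.56e-11 x 0.1023) = 1.26e-6 M.
pH = -log(1.26e-6) = 5.90.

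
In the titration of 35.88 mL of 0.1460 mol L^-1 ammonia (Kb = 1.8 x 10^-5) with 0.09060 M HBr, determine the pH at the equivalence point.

n(NH3) = 0.1460 x 0.03588 = 0.005238 mol; V(HBr) at equivalence = 0.005238/0.09060 = 0.05782 L.
At equivalence the base is fully converted to NH4+; total volume = 0.09370 L, so [NH4+] = 0.005238/0.09370 = 0.05591 M.
Ka(NH4+) = Kw/Kb = 1.0e-14 / 1.8 x 10^-5 = 5.56e-10.
[H^+] = sqrt(Ka x [NH4+]) = sqrt(5.56e-10 x 0.05591) = 5.57e-6 M.
pH = -log(5.57e-6) = 5.25.

5.25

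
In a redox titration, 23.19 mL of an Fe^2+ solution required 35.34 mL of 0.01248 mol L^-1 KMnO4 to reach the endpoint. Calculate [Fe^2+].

n(KMnO4) = 0.01248 x 0.03534 = 0.0004410 mol.
From the balanced equation, 1 mol KMnO4 reacts with 5 mol Fe^2+, so n(Fe^2+) = 0.0004410 x 5/1 = 0.002205 mol.
[Fe^2+] = 0.002205 / 0.02319 L = 0.0951 M.

0.0951 M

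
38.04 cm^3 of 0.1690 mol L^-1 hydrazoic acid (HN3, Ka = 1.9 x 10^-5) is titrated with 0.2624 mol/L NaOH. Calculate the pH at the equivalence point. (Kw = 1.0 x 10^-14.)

8.87

n(HN3) = 0.1690 x 0.03804 = 0.006429 mol; V(NaOH) at equivalence = 0.006429/0.2624 = 0.02450 L.
At equivalence all the acid is converted to N3-; total volume = 0.03804 + 0.02450 = 0.06254 L, so [N3-] = 0.006429/0.06254 = 0.1028 M.
Kb = Kw/Ka = 1.0e-14 / 1.9 x 10^-5 = 5.26e-10.
[OH^-] = sqrt(Kb x [N3-]) = sqrt(5.26e-10 x 0.1028) = 7.36e-6 M.
pOH = 5.13, so pH = 14.00 - 5.13 = 8.87.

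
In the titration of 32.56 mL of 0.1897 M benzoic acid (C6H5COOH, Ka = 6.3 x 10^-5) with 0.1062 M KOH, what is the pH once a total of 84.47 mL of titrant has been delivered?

12.38

n(acid) = 0.1897 x 0.03256 = 0.006177 mol; n(KOH) added = 0.1062 x 0.08447 = 0.008971 mol.
Base is in excess by 0.008971 - 0.006177 = 0.002794 mol in a total volume of 0.1170 L.
[OH^-] = 0.002794/0.1170 = 0.02387 M, so pOH = 1.62 and pH = 14.00 - 1.62 = 12.38.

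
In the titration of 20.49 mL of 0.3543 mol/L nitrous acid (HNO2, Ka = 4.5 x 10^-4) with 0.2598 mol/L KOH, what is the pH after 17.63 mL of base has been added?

Initial n(HNO2) = 0.3543 x 0.02049 = 0.007260 mol.
n(KOH) added = 0.2598 x 0.01763 = 0.004580 mol, converting that many moles of HNO2 to NO2-.
Remaining n(HNO2) = 0.002679 mol; n(NO2-) = 0.004580 mol.
By Henderson-Hasselbalch, pH = pKa + log([A^-]/[HA]) = 3.35 + log(0.004580/0.002679) = 3.35 + (+0.23) = 3.58.

3.58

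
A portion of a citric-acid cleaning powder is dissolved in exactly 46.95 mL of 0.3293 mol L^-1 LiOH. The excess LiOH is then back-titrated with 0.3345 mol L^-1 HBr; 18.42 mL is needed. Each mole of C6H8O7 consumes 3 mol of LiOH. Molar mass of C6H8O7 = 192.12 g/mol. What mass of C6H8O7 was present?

0.596 g

Total n(LiOH) added = 0.3293 x 0.04695 = 0.01546 mol.
n(HBr) used = 0.3345 x 0.01842 = 0.006161 mol, which equals the excess n(LiOH).
So n(LiOH) consumed by the sample = 0.01546 - 0.006161 = 0.009299 mol.
n(C6H8O7) = 0.009299 / 3 = 0.003100 mol.
mass = 0.003100 mol x 192.12 g/mol = 0.596 g.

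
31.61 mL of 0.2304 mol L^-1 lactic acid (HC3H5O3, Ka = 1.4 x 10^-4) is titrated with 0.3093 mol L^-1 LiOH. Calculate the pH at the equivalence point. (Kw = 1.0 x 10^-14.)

n(HC3H5O3) = 0.2304 x 0.03161 = 0.007283 mol; V(LiOH) at equivalence = 0.007283/0.3093 = 0.02355 L.
At equivalence all the acid is converted to C3H5O3-; total volume = 0.03161 + 0.02355 = 0.05516 L, so [C3H5O3-] = 0.007283/0.05516 = 0.1320 M.
Kb = Kw/Ka = 1.0e-14 / 1.4 x 10^-4 = 7.14e-11.
[OH^-] = sqrt(Kb x [C3H5O3-]) = sqrt(7.14e-11 x 0.1320) = 3.07e-6 M.
pOH = 5.51, so pH = 14.00 - 5.51 = 8.49.

8.49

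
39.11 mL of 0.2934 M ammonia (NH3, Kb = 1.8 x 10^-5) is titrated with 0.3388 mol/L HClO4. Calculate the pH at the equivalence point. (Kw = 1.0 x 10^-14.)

n(NH3) = 0.2934 x 0.03911 = 0.01147 mol; V(HClO4) at equivalence = 0.01147/0.3388 = 0.03387 L.
At equivalence the base is fully converted to NH4+; total volume = 0.07298 L, so [NH4+] = 0.01147/0.07298 = 0.1572 M.
Ka(NH4+) = Kw/Kb = 1.0e-14 / 1.8 x 10^-5 = 5.56e-10.
[H^+] = sqrt(Ka x [NH4+]) = sqrt(5.56e-10 x 0.1572) = 9.35e-6 M.
pH = -log(9.35e-6) = 5.03.

5.03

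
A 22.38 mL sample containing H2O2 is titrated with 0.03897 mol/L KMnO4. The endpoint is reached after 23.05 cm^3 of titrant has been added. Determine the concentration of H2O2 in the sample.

n(KMnO4) = 0.03897 x 0.02305 = 0.0008983 mol.
From the balanced equation, 2 mol KMnO4 reacts with 5 mol H2O2, so n(H2O2) = 0.0008983 x 5/2 = 0.002246 mol.
[H2O2] = 0.002246 / 0.02238 L = 0.100 M.

0.100 M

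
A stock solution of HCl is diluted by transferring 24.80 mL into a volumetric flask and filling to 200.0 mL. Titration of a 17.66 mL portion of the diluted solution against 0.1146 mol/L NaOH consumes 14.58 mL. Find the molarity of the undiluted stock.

n(NaOH) = 0.1146 x 0.01458 = 0.001671 mol.
n(HCl) in the aliquot = 0.001671 mol.
[diluted HCl] = 0.001671 / 0.01766 = 0.09461 M.
Dilution factor = 200.0/24.80 = 8.065, so [stock] = 0.09461 x 8.065 = 0.763 M.

0.763 M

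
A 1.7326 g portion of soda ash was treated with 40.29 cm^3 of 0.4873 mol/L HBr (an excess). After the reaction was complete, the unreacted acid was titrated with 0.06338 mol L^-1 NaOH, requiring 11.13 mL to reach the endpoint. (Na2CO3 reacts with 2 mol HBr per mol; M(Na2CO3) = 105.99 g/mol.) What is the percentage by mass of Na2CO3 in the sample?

57.9%

Total n(HBr) added = 0.4873 x 0.04029 = 0.01963 mol.
n(NaOH) used = 0.06338 x 0.01113 = 0.0007054 mol, which equals the excess n(HBr).
So n(HBr) consumed by the sample = 0.01963 - 0.0007054 = 0.01893 mol.
n(Na2CO3) = 0.01893 / 2 = 0.009464 mol.
mass Na2CO3 = 0.009464 x 105.99 = 1.003 g, so %Na2CO3 = 1.003/1.7326 x 100 = 57.9%.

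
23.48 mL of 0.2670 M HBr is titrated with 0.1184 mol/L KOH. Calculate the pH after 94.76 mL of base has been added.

n(acid) = 0.2670 x 0.02348 = 0.006269 mol; n(KOH) added = 0.1184 x 0.09476 = 0.01122 mol.
Base is in excess by 0.01122 - 0.006269 = 0.004950 mol in a total volume of 0.1182 L.
[OH^-] = 0.004950/0.1182 = 0.04187 M, so pOH = 1.38 and pH = 14.00 - 1.38 = 12.62.

12.62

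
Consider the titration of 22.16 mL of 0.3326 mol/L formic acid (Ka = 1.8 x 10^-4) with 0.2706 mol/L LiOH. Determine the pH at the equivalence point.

8.46

n(HCOOH) = 0.3326 x 0.02216 = 0.007370 mol; V(LiOH) at equivalence = 0.007370/0.2706 = 0.02724 L.
At equivalence all the acid is converted to HCOO-; total volume = 0.02216 + 0.02724 = 0.04940 L, so [HCOO-] = 0.007370/0.04940 = 0.1492 M.
Kb = Kw/Ka = 1.0e-14 / 1.8 x 10^-4 = 5.56e-11.
[OH^-] = sqrt(Kb x [HCOO-]) = sqrt(5.56e-11 x 0.1492) = 2.88e-6 M.
pOH = 5.54, so pH = 14.00 - 5.54 = 8.46.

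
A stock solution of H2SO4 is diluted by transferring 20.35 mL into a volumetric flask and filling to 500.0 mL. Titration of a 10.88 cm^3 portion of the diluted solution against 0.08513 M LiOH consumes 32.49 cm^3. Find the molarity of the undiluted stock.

n(LiOH) = 0.08513 x 0.03249 = 0.002766 mol.
n(H2SO4) in the aliquot = 0.002766 x 1/2 = 0.001383 mol.
[diluted H2SO4] = 0.001383 / 0.01088 = 0.1271 M.
Dilution factor = 500.0/20.35 = 24.57, so [stock] = 0.1271 x 24.57 = 3.12 M.

3.12 M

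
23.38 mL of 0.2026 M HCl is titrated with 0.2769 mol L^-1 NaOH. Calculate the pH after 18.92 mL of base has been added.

n(acid) = 0.2026 x 0.02338 = 0.004737 mol; n(NaOH) added = 0.2769 x 0.01892 = 0.005239 mol.
Base is in excess by 0.005239 - 0.004737 = 0.0005022 mol in a total volume of 0.04230 L.
[OH^-] = 0.0005022/0.04230 = 0.01187 M, so pOH = 1.93 and pH = 14.00 - 1.93 = 12.07.

12.07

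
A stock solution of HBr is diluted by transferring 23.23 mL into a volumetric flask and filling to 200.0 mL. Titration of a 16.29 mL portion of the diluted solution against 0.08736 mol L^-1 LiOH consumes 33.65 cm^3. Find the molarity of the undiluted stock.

n(LiOH) = 0.08736 x 0.03365 = 0.002940 mol.
n(HBr) in the aliquot = 0.002940 mol.
[diluted HBr] = 0.002940 / 0.01629 = 0.1805 M.
Dilution factor = 200.0/23.23 = 8.610, so [stock] = 0.1805 x 8.610 = 1.55 M.

1.55 M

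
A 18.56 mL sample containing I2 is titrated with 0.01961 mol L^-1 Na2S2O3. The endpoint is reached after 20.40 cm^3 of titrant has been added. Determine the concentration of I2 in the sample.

0.0108 M

n(Na2S2O3) = 0.01961 x 0.02040 = 0.0004000 mol.
From the balanced equation, 2 mol Na2S2O3 reacts with 1 mol I2, so n(I2) = 0.0004000 x 1/2 = 0.0002000 mol.
[I2] = 0.0002000 / 0.01856 L = 0.0108 M.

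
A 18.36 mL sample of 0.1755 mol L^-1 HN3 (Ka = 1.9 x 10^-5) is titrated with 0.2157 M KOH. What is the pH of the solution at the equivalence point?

8.85

n(HN3) = 0.1755 x 0.01836 = 0.003222 mol; V(KOH) at equivalence = 0.003222/0.2157 = 0.01494 L.
At equivalence all the acid is converted to N3-; total volume = 0.01836 + 0.01494 = 0.03330 L, so [N3-] = 0.003222/0.03330 = 0.09677 M.
Kb = Kw/Ka = 1.0e-14 / 1.9 x 10^-5 = 5.26e-10.
[OH^-] = sqrt(Kb x [N3-]) = sqrt(5.26e-10 x 0.09677) = 7.14e-6 M.
pOH = 5.15, so pH = 14.00 - 5.15 = 8.85.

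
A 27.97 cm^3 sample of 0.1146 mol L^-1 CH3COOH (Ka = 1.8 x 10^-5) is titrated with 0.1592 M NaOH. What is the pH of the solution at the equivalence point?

8.78

n(CH3COOH) = 0.1146 x 0.02797 = 0.003205 mol; V(NaOH) at equivalence = 0.003205/0.1592 = 0.02013 L.
At equivalence all the acid is converted to CH3COO-; total volume = 0.02797 + 0.02013 = 0.04810 L, so [CH3COO-] = 0.003205/0.04810 = 0.06663 M.
Kb = Kw/Ka = 1.0e-14 / 1.8 x 10^-5 = 5.56e-10.
[OH^-] = sqrt(Kb x [CH3COO-]) = sqrt(5.56e-10 x 0.06663) = 6.08e-6 M.
pOH = 5.22, so pH = 14.00 - 5.22 = 8.78.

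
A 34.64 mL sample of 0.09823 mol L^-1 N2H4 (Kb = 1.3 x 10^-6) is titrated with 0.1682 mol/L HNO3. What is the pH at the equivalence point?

n(N2H4) = 0.09823 x 0.03464 = 0.003403 mol; V(HNO3) at equivalence = 0.003403/0.1682 = 0.02023 L.
At equivalence the base is fully converted to N2H5+; total volume = 0.05487 L, so [N2H5+] = 0.003403/0.05487 = 0.06201 M.
Ka(N2H5+) = Kw/Kb = 1.0e-14 / 1.3 x 10^-6 = 7.69e-9.
[H^+] = sqrt(Ka x [N2H5+]) = sqrt(7.69e-9 x 0.06201) = 2.18e-5 M.
pH = -log(2.18e-5) = 4.66.

4.66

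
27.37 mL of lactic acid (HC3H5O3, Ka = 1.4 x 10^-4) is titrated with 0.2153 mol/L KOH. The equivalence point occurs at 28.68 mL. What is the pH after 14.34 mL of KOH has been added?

14.34 mL is exactly half the equivalence volume (28.68/2), i.e. the half-equivalence point.
There, n(HA) = n(A^-), so pH = pKa = -log(1.4 x 10^-4) = 3.85.

3.85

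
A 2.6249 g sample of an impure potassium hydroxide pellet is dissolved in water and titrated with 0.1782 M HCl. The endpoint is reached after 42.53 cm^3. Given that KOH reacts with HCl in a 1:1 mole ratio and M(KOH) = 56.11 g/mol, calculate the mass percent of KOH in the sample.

n(HCl) = 0.1782 x 0.04253 = 0.007579 mol.
n(KOH) = 0.007579 / 1 = 0.007579 mol.
mass of KOH = 0.007579 x 56.11 = 0.4252 g.
% purity = 0.4252 / 2.6249 x 100 = 16.2%.

16.2%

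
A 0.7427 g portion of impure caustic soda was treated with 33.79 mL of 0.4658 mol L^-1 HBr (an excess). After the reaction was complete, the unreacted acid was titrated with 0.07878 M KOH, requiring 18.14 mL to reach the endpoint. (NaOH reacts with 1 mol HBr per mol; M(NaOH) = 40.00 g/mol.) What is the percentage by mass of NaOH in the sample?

77.1%

Total n(HBr) added = 0.4658 x 0.03379 = 0.01574 mol.
n(KOH) used = 0.07878 x 0.01814 = 0.001429 mol, which equals the excess n(HBr).
So n(HBr) consumed by the sample = 0.01574 - 0.001429 = 0.01431 mol.
n(NaOH) = 0.01431 / 1 = 0.01431 mol.
mass NaOH = 0.01431 x 40.00 = 0.5724 g, so %NaOH = 0.5724/0.7427 x 100 = 77.1%.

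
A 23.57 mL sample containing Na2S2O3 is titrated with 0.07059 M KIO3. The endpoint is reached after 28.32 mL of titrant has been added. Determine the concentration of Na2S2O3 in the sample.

0.509 M

n(KIO3) = 0.07059 x 0.02832 = 0.001999 mol.
From the balanced equation, 1 mol KIO3 reacts with 6 mol Na2S2O3, so n(Na2S2O3) = 0.001999 x 6/1 = 0.01199 mol.
[Na2S2O3] = 0.01199 / 0.02357 L = 0.509 M.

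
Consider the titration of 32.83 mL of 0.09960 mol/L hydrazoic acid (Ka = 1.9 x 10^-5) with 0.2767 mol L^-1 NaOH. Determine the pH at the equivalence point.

8.79

n(HN3) = 0.09960 x 0.03283 = 0.003270 mol; V(NaOH) at equivalence = 0.003270/0.2767 = 0.01182 L.
At equivalence all the acid is converted to N3-; total volume = 0.03283 + 0.01182 = 0.04465 L, so [N3-] = 0.003270/0.04465 = 0.07324 M.
Kb = Kw/Ka = 1.0e-14 / 1.9 x 10^-5 = 5.26e-10.
[OH^-] = sqrt(Kb x [N3-]) = sqrt(5.26e-10 x 0.07324) = 6.21e-6 M.
pOH = 5.21, so pH = 14.00 - 5.21 = 8.79.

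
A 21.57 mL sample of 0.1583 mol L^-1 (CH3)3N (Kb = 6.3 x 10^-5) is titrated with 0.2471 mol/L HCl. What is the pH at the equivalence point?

n((CH3)3N) = 0.1583 x 0.02157 = 0.003415 mol; V(HCl) at equivalence = 0.003415/0.2471 = 0.01382 L.
At equivalence the base is fully converted to (CH3)3NH+; total volume = 0.03539 L, so [(CH3)3NH+] = 0.003415/0.03539 = 0.09649 M.
Ka((CH3)3NH+) = Kw/Kb = 1.0e-14 / 6.3 x 10^-5 = 1.59e-10.
[H^+] = sqrt(Ka x [(CH3)3NH+]) = sqrt(1.59e-10 x 0.09649) = 3.91e-6 M.
pH = -log(3.91e-6) = 5.41.

5.41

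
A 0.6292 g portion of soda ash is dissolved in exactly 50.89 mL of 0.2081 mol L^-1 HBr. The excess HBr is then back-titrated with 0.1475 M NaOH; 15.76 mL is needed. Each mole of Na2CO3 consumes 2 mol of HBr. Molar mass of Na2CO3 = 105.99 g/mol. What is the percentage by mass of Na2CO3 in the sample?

69.6%

Total n(HBr) added = 0.2081 x 0.05089 = 0.01059 mol.
n(NaOH) used = 0.1475 x 0.01576 = 0.002325 mol, which equals the excess n(HBr).
So n(HBr) consumed by the sample = 0.01059 - 0.002325 = 0.008266 mol.
n(Na2CO3) = 0.008266 / 2 = 0.004133 mol.
mass Na2CO3 = 0.004133 x 105.99 = 0.4380 g, so %Na2CO3 = 0.4380/0.6292 x 100 = 69.6%.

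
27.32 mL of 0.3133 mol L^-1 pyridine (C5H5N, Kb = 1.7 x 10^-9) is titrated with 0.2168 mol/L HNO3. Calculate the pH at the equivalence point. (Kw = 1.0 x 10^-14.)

n(C5H5N) = 0.3133 x 0.02732 = 0.008559 mol; V(HNO3) at equivalence = 0.008559/0.2168 = 0.03948 L.
At equivalence the base is fully converted to C5H5NH+; total volume = 0.06680 L, so [C5H5NH+] = 0.008559/0.06680 = 0.1281 M.
Ka(C5H5NH+) = Kw/Kb = 1.0e-14 / 1.7 x 10^-9 = 5.88e-6.
[H^+] = sqrt(Ka x [C5H5NH+]) = sqrt(5.88e-6 x 0.1281) = 0.000868 M.
pH = -log(0.000868) = 3.06.

3.06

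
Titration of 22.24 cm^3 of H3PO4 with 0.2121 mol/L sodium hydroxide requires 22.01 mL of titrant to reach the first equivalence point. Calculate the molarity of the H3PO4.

0.210 M

n(NaOH) = 0.2121 x 0.02201 = 0.004668 mol.
At the first equivalence point, 1 mol OH^- react per mol H3PO4, so n(H3PO4) = 0.004668 / 1 = 0.004668 mol.
[H3PO4] = 0.004668 / 0.02224 L = 0.210 M.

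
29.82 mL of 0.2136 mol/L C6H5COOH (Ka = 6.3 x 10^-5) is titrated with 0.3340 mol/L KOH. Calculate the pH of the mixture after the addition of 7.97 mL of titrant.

Initial n(C6H5COOH) = 0.2136 x 0.02982 = 0.006370 mol.
n(KOH) added = 0.3340 x 0.007970 = 0.002662 mol, converting that many moles of C6H5COOH to C6H5COO-.
Remaining n(C6H5COOH) = 0.003708 mol; n(C6H5COO-) = 0.002662 mol.
By Henderson-Hasselbalch, pH = pKa + log([A^-]/[HA]) = 4.20 + log(0.002662/0.003708) = 4.20 + (-0.14) = 4.06.

4.06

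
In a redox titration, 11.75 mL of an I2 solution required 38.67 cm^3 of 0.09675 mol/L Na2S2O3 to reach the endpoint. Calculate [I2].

n(Na2S2O3) = 0.09675 x 0.03867 = 0.003741 mol.
From the balanced equation, 2 mol Na2S2O3 reacts with 1 mol I2, so n(I2) = 0.003741 x 1/2 = 0.001871 mol.
[I2] = 0.001871 / 0.01175 L = 0.159 M.

0.159 M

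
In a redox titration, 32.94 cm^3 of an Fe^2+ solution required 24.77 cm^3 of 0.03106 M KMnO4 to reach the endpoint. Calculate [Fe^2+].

n(KMnO4) = 0.03106 x 0.02477 = 0.0007694 mol.
From the balanced equation, 1 mol KMnO4 reacts with 5 mol Fe^2+, so n(Fe^2+) = 0.0007694 x 5/1 = 0.003847 mol.
[Fe^2+] = 0.003847 / 0.03294 L = 0.117 M.

0.117 M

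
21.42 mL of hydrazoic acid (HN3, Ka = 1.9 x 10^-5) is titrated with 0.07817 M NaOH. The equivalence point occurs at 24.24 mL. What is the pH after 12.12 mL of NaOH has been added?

12.12 mL is exactly half the equivalence volume (24.24/2), i.e. the half-equivalence point.
There, n(HA) = n(A^-), so pH = pKa = -log(1.9 x 10^-5) = 4.72.

4.72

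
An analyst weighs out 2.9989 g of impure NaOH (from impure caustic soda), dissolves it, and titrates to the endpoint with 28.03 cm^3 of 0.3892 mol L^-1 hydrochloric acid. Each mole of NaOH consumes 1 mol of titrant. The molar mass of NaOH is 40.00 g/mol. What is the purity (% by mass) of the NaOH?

14.6%

n(HCl) = 0.3892 x 0.02803 = 0.01091 mol.
n(NaOH) = 0.01091 / 1 = 0.01091 mol.
mass of NaOH = 0.01091 x 40.00 = 0.4364 g.
% purity = 0.4364 / 2.9989 x 100 = 14.6%.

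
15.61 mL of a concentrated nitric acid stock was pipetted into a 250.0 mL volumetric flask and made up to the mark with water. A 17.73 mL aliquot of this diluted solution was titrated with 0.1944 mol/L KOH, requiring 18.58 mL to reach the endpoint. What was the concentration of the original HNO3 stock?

3.26 M

n(KOH) = 0.1944 x 0.01858 = 0.003612 mol.
n(HNO3) in the aliquot = 0.003612 mol.
[diluted HNO3] = 0.003612 / 0.01773 = 0.2037 M.
Dilution factor = 250.0/15.61 = 16.02, so [stock] = 0.2037 x 16.02 = 3.26 M.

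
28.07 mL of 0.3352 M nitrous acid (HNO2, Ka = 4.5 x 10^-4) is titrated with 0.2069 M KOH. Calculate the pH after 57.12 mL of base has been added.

n(acid) = 0.3352 x 0.02807 = 0.009409 mol; n(KOH) added = 0.2069 x 0.05712 = 0.01182 mol.
Base is in excess by 0.01182 - 0.009409 = 0.002409 mol in a total volume of 0.08519 L.
[OH^-] = 0.002409/0.08519 = 0.02828 M, so pOH = 1.55 and pH = 14.00 - 1.55 = 12.45.

12.45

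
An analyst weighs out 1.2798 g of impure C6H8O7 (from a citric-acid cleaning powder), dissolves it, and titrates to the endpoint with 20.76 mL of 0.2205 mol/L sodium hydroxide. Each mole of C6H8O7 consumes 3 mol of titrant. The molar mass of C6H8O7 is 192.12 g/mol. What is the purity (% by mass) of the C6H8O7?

n(NaOH) = 0.2205 x 0.02076 = 0.004578 mol.
n(C6H8O7) = 0.004578 / 3 = 0.001526 mol.
mass of C6H8O7 = 0.001526 x 192.12 = 0.2931 g.
% purity = 0.2931 / 1.2798 x 100 = 22.9%.

22.9%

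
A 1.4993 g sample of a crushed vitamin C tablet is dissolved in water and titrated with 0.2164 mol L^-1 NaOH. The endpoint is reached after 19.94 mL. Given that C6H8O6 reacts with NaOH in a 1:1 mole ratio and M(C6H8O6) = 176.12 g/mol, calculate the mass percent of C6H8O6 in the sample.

n(NaOH) = 0.2164 x 0.01994 = 0.004315 mol.
n(C6H8O6) = 0.004315 / 1 = 0.004315 mol.
mass of C6H8O6 = 0.004315 x 176.12 = 0.7600 g.
% purity = 0.7600 / 1.4993 x 100 = 50.7%.

50.7%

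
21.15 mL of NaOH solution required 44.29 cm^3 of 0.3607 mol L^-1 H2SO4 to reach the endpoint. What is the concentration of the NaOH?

1.51 M

n(H2SO4) delivered = 0.3607 x 0.04429 = 0.01598 mol.
The reaction is 2 NaOH + 1 H2SO4, so n(NaOH) = 0.01598 x 2/1 = 0.03195 mol.
[NaOH] = 0.03195 mol / 0.02115 L = 1.51 M.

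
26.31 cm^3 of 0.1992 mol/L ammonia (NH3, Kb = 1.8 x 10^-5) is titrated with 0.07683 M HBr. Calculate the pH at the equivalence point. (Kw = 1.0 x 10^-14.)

5.26

n(NH3) = 0.1992 x 0.02631 = 0.005241 mol; V(HBr) at equivalence = 0.005241/0.07683 = 0.06821 L.
At equivalence the base is fully converted to NH4+; total volume = 0.09452 L, so [NH4+] = 0.005241/0.09452 = 0.05545 M.
Ka(NH4+) = Kw/Kb = 1.0e-14 / 1.8 x 10^-5 = 5.56e-10.
[H^+] = sqrt(Ka x [NH4+]) = sqrt(5.56e-10 x 0.05545) = 5.55e-6 M.
pH = -log(5.55e-6) = 5.26.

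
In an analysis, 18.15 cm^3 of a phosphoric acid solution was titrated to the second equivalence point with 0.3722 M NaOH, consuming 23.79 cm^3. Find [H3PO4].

0.244 M

n(NaOH) = 0.3722 x 0.02379 = 0.008855 mol.
At the second equivalence point, 2 mol OH^- react per mol H3PO4, so n(H3PO4) = 0.008855 / 2 = 0.004427 mol.
[H3PO4] = 0.004427 / 0.01815 L = 0.244 M.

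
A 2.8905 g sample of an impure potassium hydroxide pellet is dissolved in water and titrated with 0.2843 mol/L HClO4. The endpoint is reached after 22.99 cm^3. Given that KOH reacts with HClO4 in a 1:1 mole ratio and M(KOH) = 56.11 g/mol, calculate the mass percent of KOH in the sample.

n(HClO4) = 0.2843 x 0.02299 = 0.006536 mol.
n(KOH) = 0.006536 / 1 = 0.006536 mol.
mass of KOH = 0.006536 x 56.11 = 0.3667 g.
% purity = 0.3667 / 2.8905 x 100 = 12.7%.

12.7%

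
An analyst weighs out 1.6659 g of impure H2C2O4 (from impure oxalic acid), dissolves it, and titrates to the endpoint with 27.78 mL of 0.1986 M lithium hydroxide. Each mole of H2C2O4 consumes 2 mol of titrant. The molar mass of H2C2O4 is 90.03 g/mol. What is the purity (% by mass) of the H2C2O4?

14.9%

n(LiOH) = 0.1986 x 0.02778 = 0.005517 mol.
n(H2C2O4) = 0.005517 / 2 = 0.002759 mol.
mass of H2C2O4 = 0.002759 x 90.03 = 0.2484 g.
% purity = 0.2484 / 1.6659 x 100 = 14.9%.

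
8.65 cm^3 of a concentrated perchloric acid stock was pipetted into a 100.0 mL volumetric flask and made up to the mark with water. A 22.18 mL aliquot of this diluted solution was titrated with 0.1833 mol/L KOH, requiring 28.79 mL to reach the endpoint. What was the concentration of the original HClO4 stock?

2.75 M

n(KOH) = 0.1833 x 0.02879 = 0.005277 mol.
n(HClO4) in the aliquot = 0.005277 mol.
[diluted HClO4] = 0.005277 / 0.02218 = 0.2379 M.
Dilution factor = 100.0/8.650 = 11.56, so [stock] = 0.2379 x 11.56 = 2.75 M.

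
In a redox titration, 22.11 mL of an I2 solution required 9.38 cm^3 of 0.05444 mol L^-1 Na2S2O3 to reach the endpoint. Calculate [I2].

0.0115 M

n(Na2S2O3) = 0.05444 x 0.009380 = 0.0005106 mol.
From the balanced equation, 2 mol Na2S2O3 reacts with 1 mol I2, so n(I2) = 0.0005106 x 1/2 = 0.0002553 mol.
[I2] = 0.0002553 / 0.02211 L = 0.0115 M.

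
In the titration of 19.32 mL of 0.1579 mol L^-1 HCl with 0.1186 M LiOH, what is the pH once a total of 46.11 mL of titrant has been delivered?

n(acid) = 0.1579 x 0.01932 = 0.003051 mol; n(LiOH) added = 0.1186 x 0.04611 = 0.005469 mol.
Base is in excess by 0.005469 - 0.003051 = 0.002418 mol in a total volume of 0.06543 L.
[OH^-] = 0.002418/0.06543 = 0.03696 M, so pOH = 1.43 and pH = 14.00 - 1.43 = 12.57.

12.57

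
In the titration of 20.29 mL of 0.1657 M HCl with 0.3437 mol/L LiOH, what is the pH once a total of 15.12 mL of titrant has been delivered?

n(acid) = 0.1657 x 0.02029 = 0.003362 mol; n(LiOH) added = 0.3437 x 0.01512 = 0.005197 mol.
Base is in excess by 0.005197 - 0.003362 = 0.001835 mol in a total volume of 0.03541 L.
[OH^-] = 0.001835/0.03541 = 0.05181 M, so pOH = 1.29 and pH = 14.00 - 1.29 = 12.71.

12.71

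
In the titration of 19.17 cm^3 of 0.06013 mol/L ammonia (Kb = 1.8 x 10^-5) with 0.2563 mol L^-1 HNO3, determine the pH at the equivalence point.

n(NH3) = 0.06013 x 0.01917 = 0.001153 mol; V(HNO3) at equivalence = 0.001153/0.2563 = 0.004497 L.
At equivalence the base is fully converted to NH4+; total volume = 0.02367 L, so [NH4+] = 0.001153/0.02367 = 0.04870 M.
Ka(NH4+) = Kw/Kb = 1.0e-14 / 1.8 x 10^-5 = 5.56e-10.
[H^+] = sqrt(Ka x [NH4+]) = sqrt(5.56e-10 x 0.04870) = 5.20e-6 M.
pH = -log(5.20e-6) = 5.28.

5.28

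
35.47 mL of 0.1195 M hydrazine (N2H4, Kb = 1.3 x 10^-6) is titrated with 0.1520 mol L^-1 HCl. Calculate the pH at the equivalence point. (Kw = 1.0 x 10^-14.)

n(N2H4) = 0.1195 x 0.03547 = 0.004239 mol; V(HCl) at equivalence = 0.004239/0.1520 = 0.02789 L.
At equivalence the base is fully converted to N2H5+; total volume = 0.06336 L, so [N2H5+] = 0.004239/0.06336 = 0.06690 M.
Ka(N2H5+) = Kw/Kb = 1.0e-14 / 1.3 x 10^-6 = 7.69e-9.
[H^+] = sqrt(Ka x [N2H5+]) = sqrt(7.69e-9 x 0.06690) = 2.27e-5 M.
pH = -log(2.27e-5) = 4.64.

4.64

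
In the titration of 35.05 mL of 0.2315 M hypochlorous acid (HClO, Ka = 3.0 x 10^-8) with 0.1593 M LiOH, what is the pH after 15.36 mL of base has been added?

7.16

Initial n(HClO) = 0.2315 x 0.03505 = 0.008114 mol.
n(LiOH) added = 0.1593 x 0.01536 = 0.002447 mol, converting that many moles of HClO to ClO-.
Remaining n(HClO) = 0.005667 mol; n(ClO-) = 0.002447 mol.
By Henderson-Hasselbalch, pH = pKa + log([A^-]/[HA]) = 7.52 + log(0.002447/0.005667) = 7.52 + (-0.36) = 7.16.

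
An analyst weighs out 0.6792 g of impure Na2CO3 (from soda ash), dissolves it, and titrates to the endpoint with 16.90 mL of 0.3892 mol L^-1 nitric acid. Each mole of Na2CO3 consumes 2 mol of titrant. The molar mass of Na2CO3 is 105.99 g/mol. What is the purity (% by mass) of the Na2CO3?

51.3%

n(HNO3) = 0.3892 x 0.01690 = 0.006577 mol.
n(Na2CO3) = 0.006577 / 2 = 0.003289 mol.
mass of Na2CO3 = 0.003289 x 105.99 = 0.3486 g.
% purity = 0.3486 / 0.6792 x 100 = 51.3%.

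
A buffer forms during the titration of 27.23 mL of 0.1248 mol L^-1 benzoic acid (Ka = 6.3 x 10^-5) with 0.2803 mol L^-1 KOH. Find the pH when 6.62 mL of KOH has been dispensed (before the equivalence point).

4.28

Initial n(C6H5COOH) = 0.1248 x 0.02723 = 0.003398 mol.
n(KOH) added = 0.2803 x 0.006620 = 0.001856 mol, converting that many moles of C6H5COOH to C6H5COO-.
Remaining n(C6H5COOH) = 0.001543 mol; n(C6H5COO-) = 0.001856 mol.
By Henderson-Hasselbalch, pH = pKa + log([A^-]/[HA]) = 4.20 + log(0.001856/0.001543) = 4.20 + (+0.08) = 4.28.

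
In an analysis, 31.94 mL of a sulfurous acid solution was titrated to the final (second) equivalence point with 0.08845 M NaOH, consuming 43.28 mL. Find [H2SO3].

0.0599 M

n(NaOH) = 0.08845 x 0.04328 = 0.003828 mol.
At the final (second) equivalence point, 2 mol OH^- react per mol H2SO3, so n(H2SO3) = 0.003828 / 2 = 0.001914 mol.
[H2SO3] = 0.001914 / 0.03194 L = 0.0599 M.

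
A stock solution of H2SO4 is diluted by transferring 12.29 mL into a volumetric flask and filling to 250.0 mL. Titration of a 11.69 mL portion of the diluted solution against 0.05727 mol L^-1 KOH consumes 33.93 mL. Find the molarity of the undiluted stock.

1.69 M

n(KOH) = 0.05727 x 0.03393 = 0.001943 mol.
n(H2SO4) in the aliquot = 0.001943 x 1/2 = 0.0009716 mol.
[diluted H2SO4] = 0.0009716 / 0.01169 = 0.08311 M.
Dilution factor = 250.0/12.29 = 20.34, so [stock] = 0.08311 x 20.34 = 1.69 M.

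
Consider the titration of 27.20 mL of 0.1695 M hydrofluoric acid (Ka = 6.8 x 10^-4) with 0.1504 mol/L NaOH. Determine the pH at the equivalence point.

8.03

n(HF) = 0.1695 x 0.02720 = 0.004610 mol; V(NaOH) at equivalence = 0.004610/0.1504 = 0.03065 L.
At equivalence all the acid is converted to F-; total volume = 0.02720 + 0.03065 = 0.05785 L, so [F-] = 0.004610/0.05785 = 0.07969 M.
Kb = Kw/Ka = 1.0e-14 / 6.8 x 10^-4 = 1.47e-11.
[OH^-] = sqrt(Kb x [F-]) = sqrt(1.47e-11 x 0.07969) = 1.08e-6 M.
pOH = 5.97, so pH = 14.00 - 5.97 = 8.03.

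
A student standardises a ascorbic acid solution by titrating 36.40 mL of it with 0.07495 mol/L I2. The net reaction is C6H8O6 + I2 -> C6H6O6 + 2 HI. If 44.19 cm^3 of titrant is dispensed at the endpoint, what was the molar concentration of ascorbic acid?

n(I2) = 0.07495 x 0.04419 = 0.003312 mol.
From the balanced equation, 1 mol I2 reacts with 1 mol ascorbic acid, so n(ascorbic acid) = 0.003312 x 1/1 = 0.003312 mol.
[ascorbic acid] = 0.003312 / 0.03640 L = 0.0910 M.

0.0910 M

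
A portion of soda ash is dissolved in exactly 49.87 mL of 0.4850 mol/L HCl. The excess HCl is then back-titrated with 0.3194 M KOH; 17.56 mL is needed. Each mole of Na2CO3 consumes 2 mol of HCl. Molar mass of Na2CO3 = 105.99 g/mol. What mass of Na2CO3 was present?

Total n(HCl) added = 0.4850 x 0.04987 = 0.02419 mol.
n(KOH) used = 0.3194 x 0.01756 = 0.005609 mol, which equals the excess n(HCl).
So n(HCl) consumed by the sample = 0.02419 - 0.005609 = 0.01858 mol.
n(Na2CO3) = 0.01858 / 2 = 0.009289 mol.
mass = 0.009289 mol x 105.99 g/mol = 0.985 g.

0.985 g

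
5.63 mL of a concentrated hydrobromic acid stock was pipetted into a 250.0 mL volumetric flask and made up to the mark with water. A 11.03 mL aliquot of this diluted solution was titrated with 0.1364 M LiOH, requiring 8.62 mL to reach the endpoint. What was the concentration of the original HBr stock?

4.73 M

n(LiOH) = 0.1364 x 0.008620 = 0.001176 mol.
n(HBr) in the aliquot = 0.001176 mol.
[diluted HBr] = 0.001176 / 0.01103 = 0.1066 M.
Dilution factor = 250.0/5.630 = 44.40, so [stock] = 0.1066 x 44.40 = 4.73 M.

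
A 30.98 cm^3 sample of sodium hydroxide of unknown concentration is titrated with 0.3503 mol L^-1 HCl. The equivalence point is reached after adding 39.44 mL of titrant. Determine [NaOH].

n(HCl) delivered = 0.3503 x 0.03944 = 0.01382 mol.
For a 1:1 reaction, n(NaOH) = 0.01382 mol.
[NaOH] = 0.01382 mol / 0.03098 L = 0.446 M.

0.446 M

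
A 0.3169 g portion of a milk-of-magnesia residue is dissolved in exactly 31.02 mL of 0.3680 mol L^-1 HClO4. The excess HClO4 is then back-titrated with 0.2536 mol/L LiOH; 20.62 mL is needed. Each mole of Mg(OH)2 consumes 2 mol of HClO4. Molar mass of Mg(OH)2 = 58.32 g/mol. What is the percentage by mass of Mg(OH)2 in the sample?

Total n(HClO4) added = 0.3680 x 0.03102 = 0.01142 mol.
n(LiOH) used = 0.2536 x 0.02062 = 0.005229 mol, which equals the excess n(HClO4).
So n(HClO4) consumed by the sample = 0.01142 - 0.005229 = 0.006186 mol.
n(Mg(OH)2) = 0.006186 / 2 = 0.003093 mol.
mass Mg(OH)2 = 0.003093 x 58.32 = 0.1804 g, so %Mg(OH)2 = 0.1804/0.3169 x 100 = 56.9%.

56.9%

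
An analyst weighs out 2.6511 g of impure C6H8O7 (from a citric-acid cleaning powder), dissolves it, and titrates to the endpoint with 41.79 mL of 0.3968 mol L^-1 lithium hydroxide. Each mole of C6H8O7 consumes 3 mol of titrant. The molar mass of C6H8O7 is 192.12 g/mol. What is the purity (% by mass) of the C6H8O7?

n(LiOH) = 0.3968 x 0.04179 = 0.01658 mol.
n(C6H8O7) = 0.01658 / 3 = 0.005527 mol.
mass of C6H8O7 = 0.005527 x 192.12 = 1.062 g.
% purity = 1.062 / 2.6511 x 100 = 40.1%.

40.1%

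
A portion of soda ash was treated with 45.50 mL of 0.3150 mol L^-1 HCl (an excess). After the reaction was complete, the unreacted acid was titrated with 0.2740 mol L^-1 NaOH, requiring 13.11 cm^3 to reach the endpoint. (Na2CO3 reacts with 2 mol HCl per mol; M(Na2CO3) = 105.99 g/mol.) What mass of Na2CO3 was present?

0.569 g

Total n(HCl) added = 0.3150 x 0.04550 = 0.01433 mol.
n(NaOH) used = 0.2740 x 0.01311 = 0.003592 mol, which equals the excess n(HCl).
So n(HCl) consumed by the sample = 0.01433 - 0.003592 = 0.01074 mol.
n(Na2CO3) = 0.01074 / 2 = 0.005370 mol.
mass = 0.005370 mol x 105.99 g/mol = 0.569 g.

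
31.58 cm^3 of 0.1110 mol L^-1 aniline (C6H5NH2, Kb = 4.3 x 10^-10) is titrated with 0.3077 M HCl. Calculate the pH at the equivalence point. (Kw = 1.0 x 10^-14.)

n(C6H5NH2) = 0.1110 x 0.03158 = 0.003505 mol; V(HCl) at equivalence = 0.003505/0.3077 = 0.01139 L.
At equivalence the base is fully converted to C6H5NH3+; total volume = 0.04297 L, so [C6H5NH3+] = 0.003505/0.04297 = 0.08157 M.
Ka(C6H5NH3+) = Kw/Kb = 1.0e-14 / 4.3 x 10^-10 = 2.33e-5.
[H^+] = sqrt(Ka x [C6H5NH3+]) = sqrt(2.33e-5 x 0.08157) = 0.00138 M.
pH = -log(0.00138) = 2.86.

2.86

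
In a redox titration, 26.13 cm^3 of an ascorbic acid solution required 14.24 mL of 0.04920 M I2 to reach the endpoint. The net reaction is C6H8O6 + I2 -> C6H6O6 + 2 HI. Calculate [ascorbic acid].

n(I2) = 0.04920 x 0.01424 = 0.0007006 mol.
From the balanced equation, 1 mol I2 reacts with 1 mol ascorbic acid, so n(ascorbic acid) = 0.0007006 x 1/1 = 0.0007006 mol.
[ascorbic acid] = 0.0007006 / 0.02613 L = 0.0268 M.

0.0268 M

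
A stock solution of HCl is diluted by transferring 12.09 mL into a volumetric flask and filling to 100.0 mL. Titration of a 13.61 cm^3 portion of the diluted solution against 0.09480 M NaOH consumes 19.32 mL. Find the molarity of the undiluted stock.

1.11 M

n(NaOH) = 0.09480 x 0.01932 = 0.001832 mol.
n(HCl) in the aliquot = 0.001832 mol.
[diluted HCl] = 0.001832 / 0.01361 = 0.1346 M.
Dilution factor = 100.0/12.09 = 8.271, so [stock] = 0.1346 x 8.271 = 1.11 M.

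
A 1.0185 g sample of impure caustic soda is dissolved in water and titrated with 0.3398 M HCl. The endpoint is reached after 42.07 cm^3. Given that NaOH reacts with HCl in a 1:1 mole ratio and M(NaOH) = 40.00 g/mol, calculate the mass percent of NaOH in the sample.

n(HCl) = 0.3398 x 0.04207 = 0.01430 mol.
n(NaOH) = 0.01430 / 1 = 0.01430 mol.
mass of NaOH = 0.01430 x 40.00 = 0.5718 g.
% purity = 0.5718 / 1.0185 x 100 = 56.1%.

56.1%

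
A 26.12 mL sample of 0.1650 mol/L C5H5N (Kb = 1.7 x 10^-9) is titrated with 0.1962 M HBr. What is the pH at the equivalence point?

n(C5H5N) = 0.1650 x 0.02612 = 0.004310 mol; V(HBr) at equivalence = 0.004310/0.1962 = 0.02197 L.
At equivalence the base is fully converted to C5H5NH+; total volume = 0.04809 L, so [C5H5NH+] = 0.004310/0.04809 = 0.08963 M.
Ka(C5H5NH+) = Kw/Kb = 1.0e-14 / 1.7 x 10^-9 = 5.88e-6.
[H^+] = sqrt(Ka x [C5H5NH+]) = sqrt(5.88e-6 x 0.08963) = 0.000726 M.
pH = -log(0.000726) = 3.14.

3.14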